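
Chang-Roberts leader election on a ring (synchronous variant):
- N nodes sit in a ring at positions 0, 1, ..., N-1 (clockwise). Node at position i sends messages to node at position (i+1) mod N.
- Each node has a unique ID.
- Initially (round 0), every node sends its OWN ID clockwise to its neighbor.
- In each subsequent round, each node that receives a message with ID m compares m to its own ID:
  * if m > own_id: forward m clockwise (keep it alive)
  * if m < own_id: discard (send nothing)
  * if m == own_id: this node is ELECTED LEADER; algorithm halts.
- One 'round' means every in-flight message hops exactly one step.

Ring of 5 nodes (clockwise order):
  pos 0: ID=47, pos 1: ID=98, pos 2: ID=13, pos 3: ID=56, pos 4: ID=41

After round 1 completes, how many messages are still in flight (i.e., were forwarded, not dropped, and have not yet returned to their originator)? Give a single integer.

Round 1: pos1(id98) recv 47: drop; pos2(id13) recv 98: fwd; pos3(id56) recv 13: drop; pos4(id41) recv 56: fwd; pos0(id47) recv 41: drop
After round 1: 2 messages still in flight

Answer: 2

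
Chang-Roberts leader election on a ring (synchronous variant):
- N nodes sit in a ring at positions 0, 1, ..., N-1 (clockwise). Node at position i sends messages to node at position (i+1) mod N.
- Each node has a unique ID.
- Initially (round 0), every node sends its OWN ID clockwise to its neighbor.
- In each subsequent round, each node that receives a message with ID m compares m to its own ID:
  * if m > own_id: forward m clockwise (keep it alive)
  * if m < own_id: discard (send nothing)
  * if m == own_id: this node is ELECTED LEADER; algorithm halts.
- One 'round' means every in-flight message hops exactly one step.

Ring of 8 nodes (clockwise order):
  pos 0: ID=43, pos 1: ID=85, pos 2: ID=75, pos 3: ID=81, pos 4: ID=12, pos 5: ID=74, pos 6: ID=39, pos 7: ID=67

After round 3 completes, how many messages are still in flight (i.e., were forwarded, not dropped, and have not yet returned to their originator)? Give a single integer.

Answer: 3

Derivation:
Round 1: pos1(id85) recv 43: drop; pos2(id75) recv 85: fwd; pos3(id81) recv 75: drop; pos4(id12) recv 81: fwd; pos5(id74) recv 12: drop; pos6(id39) recv 74: fwd; pos7(id67) recv 39: drop; pos0(id43) recv 67: fwd
Round 2: pos3(id81) recv 85: fwd; pos5(id74) recv 81: fwd; pos7(id67) recv 74: fwd; pos1(id85) recv 67: drop
Round 3: pos4(id12) recv 85: fwd; pos6(id39) recv 81: fwd; pos0(id43) recv 74: fwd
After round 3: 3 messages still in flight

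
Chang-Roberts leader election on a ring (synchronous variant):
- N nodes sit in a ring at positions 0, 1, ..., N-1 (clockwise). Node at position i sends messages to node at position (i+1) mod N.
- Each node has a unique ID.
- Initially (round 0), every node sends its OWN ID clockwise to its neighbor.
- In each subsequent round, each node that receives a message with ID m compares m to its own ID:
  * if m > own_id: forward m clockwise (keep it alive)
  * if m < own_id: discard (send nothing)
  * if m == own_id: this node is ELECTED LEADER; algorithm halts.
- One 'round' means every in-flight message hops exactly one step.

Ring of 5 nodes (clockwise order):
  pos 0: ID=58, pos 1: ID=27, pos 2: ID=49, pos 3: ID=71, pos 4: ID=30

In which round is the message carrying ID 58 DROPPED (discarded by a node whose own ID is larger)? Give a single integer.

Answer: 3

Derivation:
Round 1: pos1(id27) recv 58: fwd; pos2(id49) recv 27: drop; pos3(id71) recv 49: drop; pos4(id30) recv 71: fwd; pos0(id58) recv 30: drop
Round 2: pos2(id49) recv 58: fwd; pos0(id58) recv 71: fwd
Round 3: pos3(id71) recv 58: drop; pos1(id27) recv 71: fwd
Round 4: pos2(id49) recv 71: fwd
Round 5: pos3(id71) recv 71: ELECTED
Message ID 58 originates at pos 0; dropped at pos 3 in round 3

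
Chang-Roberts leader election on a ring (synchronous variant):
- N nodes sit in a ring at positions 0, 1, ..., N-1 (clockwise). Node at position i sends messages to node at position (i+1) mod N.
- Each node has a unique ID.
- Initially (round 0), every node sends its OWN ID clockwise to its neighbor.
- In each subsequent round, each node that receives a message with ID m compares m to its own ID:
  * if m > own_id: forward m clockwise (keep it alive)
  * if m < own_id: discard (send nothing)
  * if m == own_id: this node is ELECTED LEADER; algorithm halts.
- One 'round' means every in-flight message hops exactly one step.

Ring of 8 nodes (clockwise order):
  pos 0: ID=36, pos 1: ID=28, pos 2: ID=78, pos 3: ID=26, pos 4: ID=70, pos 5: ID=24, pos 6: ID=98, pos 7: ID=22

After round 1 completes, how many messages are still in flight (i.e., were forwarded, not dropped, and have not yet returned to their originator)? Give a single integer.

Answer: 4

Derivation:
Round 1: pos1(id28) recv 36: fwd; pos2(id78) recv 28: drop; pos3(id26) recv 78: fwd; pos4(id70) recv 26: drop; pos5(id24) recv 70: fwd; pos6(id98) recv 24: drop; pos7(id22) recv 98: fwd; pos0(id36) recv 22: drop
After round 1: 4 messages still in flight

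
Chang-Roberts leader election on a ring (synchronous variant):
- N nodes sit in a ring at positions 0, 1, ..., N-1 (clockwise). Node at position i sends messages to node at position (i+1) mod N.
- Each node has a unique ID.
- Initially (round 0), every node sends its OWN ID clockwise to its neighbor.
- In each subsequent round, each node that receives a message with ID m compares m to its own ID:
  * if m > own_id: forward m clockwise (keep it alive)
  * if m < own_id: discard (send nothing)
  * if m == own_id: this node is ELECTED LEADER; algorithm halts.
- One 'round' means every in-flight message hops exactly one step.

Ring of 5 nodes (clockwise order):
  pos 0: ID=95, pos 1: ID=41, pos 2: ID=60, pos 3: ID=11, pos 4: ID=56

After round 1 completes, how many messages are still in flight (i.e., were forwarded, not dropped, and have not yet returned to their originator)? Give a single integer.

Answer: 2

Derivation:
Round 1: pos1(id41) recv 95: fwd; pos2(id60) recv 41: drop; pos3(id11) recv 60: fwd; pos4(id56) recv 11: drop; pos0(id95) recv 56: drop
After round 1: 2 messages still in flight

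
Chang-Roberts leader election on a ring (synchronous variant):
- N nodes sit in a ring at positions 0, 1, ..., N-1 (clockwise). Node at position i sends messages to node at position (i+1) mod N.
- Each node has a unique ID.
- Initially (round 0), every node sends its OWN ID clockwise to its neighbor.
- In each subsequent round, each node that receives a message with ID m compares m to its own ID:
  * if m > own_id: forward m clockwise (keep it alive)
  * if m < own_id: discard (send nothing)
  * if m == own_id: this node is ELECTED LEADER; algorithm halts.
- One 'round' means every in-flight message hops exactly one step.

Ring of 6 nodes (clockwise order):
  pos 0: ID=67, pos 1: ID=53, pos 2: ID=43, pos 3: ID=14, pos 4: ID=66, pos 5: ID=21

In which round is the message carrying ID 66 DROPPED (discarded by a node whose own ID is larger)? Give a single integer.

Answer: 2

Derivation:
Round 1: pos1(id53) recv 67: fwd; pos2(id43) recv 53: fwd; pos3(id14) recv 43: fwd; pos4(id66) recv 14: drop; pos5(id21) recv 66: fwd; pos0(id67) recv 21: drop
Round 2: pos2(id43) recv 67: fwd; pos3(id14) recv 53: fwd; pos4(id66) recv 43: drop; pos0(id67) recv 66: drop
Round 3: pos3(id14) recv 67: fwd; pos4(id66) recv 53: drop
Round 4: pos4(id66) recv 67: fwd
Round 5: pos5(id21) recv 67: fwd
Round 6: pos0(id67) recv 67: ELECTED
Message ID 66 originates at pos 4; dropped at pos 0 in round 2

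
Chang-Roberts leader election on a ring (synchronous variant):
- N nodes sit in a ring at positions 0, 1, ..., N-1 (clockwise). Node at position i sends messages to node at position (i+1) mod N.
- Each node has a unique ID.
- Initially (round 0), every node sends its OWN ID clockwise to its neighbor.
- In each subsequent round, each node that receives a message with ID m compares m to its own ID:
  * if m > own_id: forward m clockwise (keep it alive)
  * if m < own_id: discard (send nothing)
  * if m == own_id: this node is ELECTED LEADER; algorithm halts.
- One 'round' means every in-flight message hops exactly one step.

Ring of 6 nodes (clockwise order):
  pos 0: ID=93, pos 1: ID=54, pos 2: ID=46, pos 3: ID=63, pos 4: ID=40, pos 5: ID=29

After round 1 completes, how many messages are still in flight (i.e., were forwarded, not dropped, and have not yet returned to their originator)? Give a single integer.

Answer: 4

Derivation:
Round 1: pos1(id54) recv 93: fwd; pos2(id46) recv 54: fwd; pos3(id63) recv 46: drop; pos4(id40) recv 63: fwd; pos5(id29) recv 40: fwd; pos0(id93) recv 29: drop
After round 1: 4 messages still in flight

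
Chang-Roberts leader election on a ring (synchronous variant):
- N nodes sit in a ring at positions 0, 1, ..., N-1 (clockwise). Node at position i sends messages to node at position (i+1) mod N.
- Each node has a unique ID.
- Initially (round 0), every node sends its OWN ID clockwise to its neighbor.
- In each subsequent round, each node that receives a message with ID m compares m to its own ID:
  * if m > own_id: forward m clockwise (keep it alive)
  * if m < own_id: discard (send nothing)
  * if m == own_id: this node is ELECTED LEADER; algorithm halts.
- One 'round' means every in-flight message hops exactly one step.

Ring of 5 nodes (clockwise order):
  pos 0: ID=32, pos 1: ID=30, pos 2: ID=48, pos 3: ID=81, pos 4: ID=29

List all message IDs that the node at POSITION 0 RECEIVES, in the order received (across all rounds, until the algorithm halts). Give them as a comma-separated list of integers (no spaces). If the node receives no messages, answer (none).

Round 1: pos1(id30) recv 32: fwd; pos2(id48) recv 30: drop; pos3(id81) recv 48: drop; pos4(id29) recv 81: fwd; pos0(id32) recv 29: drop
Round 2: pos2(id48) recv 32: drop; pos0(id32) recv 81: fwd
Round 3: pos1(id30) recv 81: fwd
Round 4: pos2(id48) recv 81: fwd
Round 5: pos3(id81) recv 81: ELECTED

Answer: 29,81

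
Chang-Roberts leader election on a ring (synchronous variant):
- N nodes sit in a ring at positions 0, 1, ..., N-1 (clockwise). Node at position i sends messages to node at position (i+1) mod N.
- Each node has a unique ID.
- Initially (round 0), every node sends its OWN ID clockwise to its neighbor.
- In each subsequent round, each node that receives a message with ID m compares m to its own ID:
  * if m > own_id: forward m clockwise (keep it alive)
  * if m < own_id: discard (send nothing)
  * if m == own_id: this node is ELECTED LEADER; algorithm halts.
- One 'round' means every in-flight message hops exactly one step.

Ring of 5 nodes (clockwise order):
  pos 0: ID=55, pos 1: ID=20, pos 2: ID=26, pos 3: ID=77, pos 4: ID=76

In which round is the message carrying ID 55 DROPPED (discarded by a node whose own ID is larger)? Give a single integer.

Round 1: pos1(id20) recv 55: fwd; pos2(id26) recv 20: drop; pos3(id77) recv 26: drop; pos4(id76) recv 77: fwd; pos0(id55) recv 76: fwd
Round 2: pos2(id26) recv 55: fwd; pos0(id55) recv 77: fwd; pos1(id20) recv 76: fwd
Round 3: pos3(id77) recv 55: drop; pos1(id20) recv 77: fwd; pos2(id26) recv 76: fwd
Round 4: pos2(id26) recv 77: fwd; pos3(id77) recv 76: drop
Round 5: pos3(id77) recv 77: ELECTED
Message ID 55 originates at pos 0; dropped at pos 3 in round 3

Answer: 3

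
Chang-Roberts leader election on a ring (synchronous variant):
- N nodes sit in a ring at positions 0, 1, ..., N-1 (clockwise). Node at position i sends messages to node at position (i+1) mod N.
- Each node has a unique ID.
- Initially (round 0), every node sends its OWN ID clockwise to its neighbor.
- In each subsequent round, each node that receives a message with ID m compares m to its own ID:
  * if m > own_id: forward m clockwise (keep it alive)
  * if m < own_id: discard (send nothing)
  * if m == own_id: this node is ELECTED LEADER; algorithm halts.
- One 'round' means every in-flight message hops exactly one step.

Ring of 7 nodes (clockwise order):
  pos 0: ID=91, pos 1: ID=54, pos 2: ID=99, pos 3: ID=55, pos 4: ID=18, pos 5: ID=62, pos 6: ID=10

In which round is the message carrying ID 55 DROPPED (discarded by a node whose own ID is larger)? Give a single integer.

Round 1: pos1(id54) recv 91: fwd; pos2(id99) recv 54: drop; pos3(id55) recv 99: fwd; pos4(id18) recv 55: fwd; pos5(id62) recv 18: drop; pos6(id10) recv 62: fwd; pos0(id91) recv 10: drop
Round 2: pos2(id99) recv 91: drop; pos4(id18) recv 99: fwd; pos5(id62) recv 55: drop; pos0(id91) recv 62: drop
Round 3: pos5(id62) recv 99: fwd
Round 4: pos6(id10) recv 99: fwd
Round 5: pos0(id91) recv 99: fwd
Round 6: pos1(id54) recv 99: fwd
Round 7: pos2(id99) recv 99: ELECTED
Message ID 55 originates at pos 3; dropped at pos 5 in round 2

Answer: 2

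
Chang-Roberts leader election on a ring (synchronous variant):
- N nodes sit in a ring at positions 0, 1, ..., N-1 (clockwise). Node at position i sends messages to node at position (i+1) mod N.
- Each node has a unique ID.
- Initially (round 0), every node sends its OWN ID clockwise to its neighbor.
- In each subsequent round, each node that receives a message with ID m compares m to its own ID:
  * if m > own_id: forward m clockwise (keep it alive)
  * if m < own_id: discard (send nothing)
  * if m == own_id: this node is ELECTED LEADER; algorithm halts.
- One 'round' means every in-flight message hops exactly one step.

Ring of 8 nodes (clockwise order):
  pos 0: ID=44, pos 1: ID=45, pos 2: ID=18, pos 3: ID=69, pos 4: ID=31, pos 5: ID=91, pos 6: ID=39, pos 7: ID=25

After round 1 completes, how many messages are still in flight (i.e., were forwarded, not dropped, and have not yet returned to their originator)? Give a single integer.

Round 1: pos1(id45) recv 44: drop; pos2(id18) recv 45: fwd; pos3(id69) recv 18: drop; pos4(id31) recv 69: fwd; pos5(id91) recv 31: drop; pos6(id39) recv 91: fwd; pos7(id25) recv 39: fwd; pos0(id44) recv 25: drop
After round 1: 4 messages still in flight

Answer: 4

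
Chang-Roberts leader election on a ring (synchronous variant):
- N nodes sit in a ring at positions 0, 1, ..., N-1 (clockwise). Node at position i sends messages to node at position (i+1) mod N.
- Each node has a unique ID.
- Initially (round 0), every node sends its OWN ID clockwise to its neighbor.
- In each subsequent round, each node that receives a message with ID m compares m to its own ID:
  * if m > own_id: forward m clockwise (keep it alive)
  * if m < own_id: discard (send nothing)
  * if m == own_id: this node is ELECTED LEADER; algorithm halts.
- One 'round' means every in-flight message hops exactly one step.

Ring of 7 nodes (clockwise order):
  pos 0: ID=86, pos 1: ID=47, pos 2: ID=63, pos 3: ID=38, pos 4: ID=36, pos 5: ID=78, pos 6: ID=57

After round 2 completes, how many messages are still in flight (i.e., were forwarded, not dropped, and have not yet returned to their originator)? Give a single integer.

Round 1: pos1(id47) recv 86: fwd; pos2(id63) recv 47: drop; pos3(id38) recv 63: fwd; pos4(id36) recv 38: fwd; pos5(id78) recv 36: drop; pos6(id57) recv 78: fwd; pos0(id86) recv 57: drop
Round 2: pos2(id63) recv 86: fwd; pos4(id36) recv 63: fwd; pos5(id78) recv 38: drop; pos0(id86) recv 78: drop
After round 2: 2 messages still in flight

Answer: 2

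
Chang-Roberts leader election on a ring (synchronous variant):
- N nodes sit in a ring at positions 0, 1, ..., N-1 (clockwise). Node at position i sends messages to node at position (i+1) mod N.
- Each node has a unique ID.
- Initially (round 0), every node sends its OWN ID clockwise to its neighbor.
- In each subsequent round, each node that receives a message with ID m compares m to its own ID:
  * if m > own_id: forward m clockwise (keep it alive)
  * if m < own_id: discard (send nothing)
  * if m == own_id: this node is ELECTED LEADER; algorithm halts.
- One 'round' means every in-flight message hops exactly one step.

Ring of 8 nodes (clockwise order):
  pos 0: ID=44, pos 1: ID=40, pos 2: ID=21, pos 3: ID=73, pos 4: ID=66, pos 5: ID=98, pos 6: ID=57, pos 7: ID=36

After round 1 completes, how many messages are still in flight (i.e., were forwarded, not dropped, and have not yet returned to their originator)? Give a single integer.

Round 1: pos1(id40) recv 44: fwd; pos2(id21) recv 40: fwd; pos3(id73) recv 21: drop; pos4(id66) recv 73: fwd; pos5(id98) recv 66: drop; pos6(id57) recv 98: fwd; pos7(id36) recv 57: fwd; pos0(id44) recv 36: drop
After round 1: 5 messages still in flight

Answer: 5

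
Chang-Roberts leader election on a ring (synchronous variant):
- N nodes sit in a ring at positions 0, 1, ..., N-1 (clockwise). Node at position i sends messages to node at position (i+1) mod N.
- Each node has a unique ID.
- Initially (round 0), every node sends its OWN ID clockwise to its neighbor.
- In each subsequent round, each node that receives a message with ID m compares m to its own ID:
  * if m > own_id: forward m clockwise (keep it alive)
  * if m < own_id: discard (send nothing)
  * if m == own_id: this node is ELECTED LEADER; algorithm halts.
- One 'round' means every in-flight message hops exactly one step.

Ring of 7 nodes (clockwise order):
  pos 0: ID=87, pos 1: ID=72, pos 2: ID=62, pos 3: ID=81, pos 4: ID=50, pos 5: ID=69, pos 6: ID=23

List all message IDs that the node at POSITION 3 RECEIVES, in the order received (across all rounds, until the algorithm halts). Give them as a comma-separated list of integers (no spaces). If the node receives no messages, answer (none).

Answer: 62,72,87

Derivation:
Round 1: pos1(id72) recv 87: fwd; pos2(id62) recv 72: fwd; pos3(id81) recv 62: drop; pos4(id50) recv 81: fwd; pos5(id69) recv 50: drop; pos6(id23) recv 69: fwd; pos0(id87) recv 23: drop
Round 2: pos2(id62) recv 87: fwd; pos3(id81) recv 72: drop; pos5(id69) recv 81: fwd; pos0(id87) recv 69: drop
Round 3: pos3(id81) recv 87: fwd; pos6(id23) recv 81: fwd
Round 4: pos4(id50) recv 87: fwd; pos0(id87) recv 81: drop
Round 5: pos5(id69) recv 87: fwd
Round 6: pos6(id23) recv 87: fwd
Round 7: pos0(id87) recv 87: ELECTED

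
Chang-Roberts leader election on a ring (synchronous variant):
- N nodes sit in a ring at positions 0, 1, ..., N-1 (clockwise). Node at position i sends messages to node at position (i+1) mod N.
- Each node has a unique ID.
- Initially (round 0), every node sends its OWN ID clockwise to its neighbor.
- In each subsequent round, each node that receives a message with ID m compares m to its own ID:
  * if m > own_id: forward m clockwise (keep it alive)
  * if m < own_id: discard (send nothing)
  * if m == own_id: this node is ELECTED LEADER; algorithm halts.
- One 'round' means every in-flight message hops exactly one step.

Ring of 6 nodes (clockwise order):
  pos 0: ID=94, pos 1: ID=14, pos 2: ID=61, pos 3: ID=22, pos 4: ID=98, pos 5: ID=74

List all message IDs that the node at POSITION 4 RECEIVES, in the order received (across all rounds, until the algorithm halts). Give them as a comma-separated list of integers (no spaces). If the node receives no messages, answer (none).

Round 1: pos1(id14) recv 94: fwd; pos2(id61) recv 14: drop; pos3(id22) recv 61: fwd; pos4(id98) recv 22: drop; pos5(id74) recv 98: fwd; pos0(id94) recv 74: drop
Round 2: pos2(id61) recv 94: fwd; pos4(id98) recv 61: drop; pos0(id94) recv 98: fwd
Round 3: pos3(id22) recv 94: fwd; pos1(id14) recv 98: fwd
Round 4: pos4(id98) recv 94: drop; pos2(id61) recv 98: fwd
Round 5: pos3(id22) recv 98: fwd
Round 6: pos4(id98) recv 98: ELECTED

Answer: 22,61,94,98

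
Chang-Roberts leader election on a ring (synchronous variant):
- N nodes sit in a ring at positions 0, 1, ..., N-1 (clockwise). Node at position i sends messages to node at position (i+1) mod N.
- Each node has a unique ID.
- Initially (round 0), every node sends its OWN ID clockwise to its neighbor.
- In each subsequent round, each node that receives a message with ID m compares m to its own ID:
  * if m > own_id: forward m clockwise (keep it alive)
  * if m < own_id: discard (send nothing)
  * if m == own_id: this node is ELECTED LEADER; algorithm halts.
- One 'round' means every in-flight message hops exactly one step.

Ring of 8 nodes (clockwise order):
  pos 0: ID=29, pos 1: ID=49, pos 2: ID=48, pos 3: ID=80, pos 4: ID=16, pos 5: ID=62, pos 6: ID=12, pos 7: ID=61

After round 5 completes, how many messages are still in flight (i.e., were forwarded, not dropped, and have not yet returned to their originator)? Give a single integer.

Answer: 2

Derivation:
Round 1: pos1(id49) recv 29: drop; pos2(id48) recv 49: fwd; pos3(id80) recv 48: drop; pos4(id16) recv 80: fwd; pos5(id62) recv 16: drop; pos6(id12) recv 62: fwd; pos7(id61) recv 12: drop; pos0(id29) recv 61: fwd
Round 2: pos3(id80) recv 49: drop; pos5(id62) recv 80: fwd; pos7(id61) recv 62: fwd; pos1(id49) recv 61: fwd
Round 3: pos6(id12) recv 80: fwd; pos0(id29) recv 62: fwd; pos2(id48) recv 61: fwd
Round 4: pos7(id61) recv 80: fwd; pos1(id49) recv 62: fwd; pos3(id80) recv 61: drop
Round 5: pos0(id29) recv 80: fwd; pos2(id48) recv 62: fwd
After round 5: 2 messages still in flight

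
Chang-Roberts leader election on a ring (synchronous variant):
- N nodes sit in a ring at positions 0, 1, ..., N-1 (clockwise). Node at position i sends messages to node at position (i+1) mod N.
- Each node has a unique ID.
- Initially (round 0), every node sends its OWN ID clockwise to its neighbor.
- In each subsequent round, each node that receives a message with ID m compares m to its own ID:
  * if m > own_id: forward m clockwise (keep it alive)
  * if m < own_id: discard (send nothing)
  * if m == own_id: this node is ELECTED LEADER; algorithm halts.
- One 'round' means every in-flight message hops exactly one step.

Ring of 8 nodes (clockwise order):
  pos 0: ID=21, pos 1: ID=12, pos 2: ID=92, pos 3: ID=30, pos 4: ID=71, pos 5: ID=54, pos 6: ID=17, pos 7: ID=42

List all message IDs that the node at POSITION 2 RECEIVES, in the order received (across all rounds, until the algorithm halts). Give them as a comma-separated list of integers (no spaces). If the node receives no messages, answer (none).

Answer: 12,21,42,54,71,92

Derivation:
Round 1: pos1(id12) recv 21: fwd; pos2(id92) recv 12: drop; pos3(id30) recv 92: fwd; pos4(id71) recv 30: drop; pos5(id54) recv 71: fwd; pos6(id17) recv 54: fwd; pos7(id42) recv 17: drop; pos0(id21) recv 42: fwd
Round 2: pos2(id92) recv 21: drop; pos4(id71) recv 92: fwd; pos6(id17) recv 71: fwd; pos7(id42) recv 54: fwd; pos1(id12) recv 42: fwd
Round 3: pos5(id54) recv 92: fwd; pos7(id42) recv 71: fwd; pos0(id21) recv 54: fwd; pos2(id92) recv 42: drop
Round 4: pos6(id17) recv 92: fwd; pos0(id21) recv 71: fwd; pos1(id12) recv 54: fwd
Round 5: pos7(id42) recv 92: fwd; pos1(id12) recv 71: fwd; pos2(id92) recv 54: drop
Round 6: pos0(id21) recv 92: fwd; pos2(id92) recv 71: drop
Round 7: pos1(id12) recv 92: fwd
Round 8: pos2(id92) recv 92: ELECTED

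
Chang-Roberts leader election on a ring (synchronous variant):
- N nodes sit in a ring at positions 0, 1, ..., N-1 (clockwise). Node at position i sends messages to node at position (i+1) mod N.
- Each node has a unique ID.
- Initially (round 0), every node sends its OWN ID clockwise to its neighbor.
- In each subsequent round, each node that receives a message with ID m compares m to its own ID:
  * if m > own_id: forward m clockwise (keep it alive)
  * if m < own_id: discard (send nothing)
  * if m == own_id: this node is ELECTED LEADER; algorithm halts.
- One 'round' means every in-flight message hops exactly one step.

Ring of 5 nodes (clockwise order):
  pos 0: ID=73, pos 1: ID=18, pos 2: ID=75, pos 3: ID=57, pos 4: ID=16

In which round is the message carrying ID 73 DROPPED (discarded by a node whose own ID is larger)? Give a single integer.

Round 1: pos1(id18) recv 73: fwd; pos2(id75) recv 18: drop; pos3(id57) recv 75: fwd; pos4(id16) recv 57: fwd; pos0(id73) recv 16: drop
Round 2: pos2(id75) recv 73: drop; pos4(id16) recv 75: fwd; pos0(id73) recv 57: drop
Round 3: pos0(id73) recv 75: fwd
Round 4: pos1(id18) recv 75: fwd
Round 5: pos2(id75) recv 75: ELECTED
Message ID 73 originates at pos 0; dropped at pos 2 in round 2

Answer: 2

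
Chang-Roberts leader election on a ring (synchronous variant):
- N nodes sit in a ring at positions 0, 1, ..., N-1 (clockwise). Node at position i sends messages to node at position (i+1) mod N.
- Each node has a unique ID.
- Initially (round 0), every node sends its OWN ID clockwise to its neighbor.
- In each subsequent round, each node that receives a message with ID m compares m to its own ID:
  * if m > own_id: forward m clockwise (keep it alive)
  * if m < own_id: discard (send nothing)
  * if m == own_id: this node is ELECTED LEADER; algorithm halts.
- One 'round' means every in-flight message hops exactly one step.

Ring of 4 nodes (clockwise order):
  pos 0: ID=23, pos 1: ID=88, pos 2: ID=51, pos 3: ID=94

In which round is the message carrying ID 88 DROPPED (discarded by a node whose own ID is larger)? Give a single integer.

Answer: 2

Derivation:
Round 1: pos1(id88) recv 23: drop; pos2(id51) recv 88: fwd; pos3(id94) recv 51: drop; pos0(id23) recv 94: fwd
Round 2: pos3(id94) recv 88: drop; pos1(id88) recv 94: fwd
Round 3: pos2(id51) recv 94: fwd
Round 4: pos3(id94) recv 94: ELECTED
Message ID 88 originates at pos 1; dropped at pos 3 in round 2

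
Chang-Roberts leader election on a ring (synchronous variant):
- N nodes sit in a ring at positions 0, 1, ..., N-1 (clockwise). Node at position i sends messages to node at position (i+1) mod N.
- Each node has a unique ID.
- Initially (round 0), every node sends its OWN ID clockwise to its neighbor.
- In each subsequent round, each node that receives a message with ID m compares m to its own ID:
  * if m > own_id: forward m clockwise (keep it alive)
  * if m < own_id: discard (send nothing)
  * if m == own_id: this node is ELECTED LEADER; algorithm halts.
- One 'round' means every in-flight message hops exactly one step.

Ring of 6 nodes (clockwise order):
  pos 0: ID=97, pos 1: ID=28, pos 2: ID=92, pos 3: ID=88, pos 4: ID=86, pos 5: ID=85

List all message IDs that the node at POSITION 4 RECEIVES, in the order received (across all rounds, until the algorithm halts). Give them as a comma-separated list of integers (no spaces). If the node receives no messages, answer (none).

Round 1: pos1(id28) recv 97: fwd; pos2(id92) recv 28: drop; pos3(id88) recv 92: fwd; pos4(id86) recv 88: fwd; pos5(id85) recv 86: fwd; pos0(id97) recv 85: drop
Round 2: pos2(id92) recv 97: fwd; pos4(id86) recv 92: fwd; pos5(id85) recv 88: fwd; pos0(id97) recv 86: drop
Round 3: pos3(id88) recv 97: fwd; pos5(id85) recv 92: fwd; pos0(id97) recv 88: drop
Round 4: pos4(id86) recv 97: fwd; pos0(id97) recv 92: drop
Round 5: pos5(id85) recv 97: fwd
Round 6: pos0(id97) recv 97: ELECTED

Answer: 88,92,97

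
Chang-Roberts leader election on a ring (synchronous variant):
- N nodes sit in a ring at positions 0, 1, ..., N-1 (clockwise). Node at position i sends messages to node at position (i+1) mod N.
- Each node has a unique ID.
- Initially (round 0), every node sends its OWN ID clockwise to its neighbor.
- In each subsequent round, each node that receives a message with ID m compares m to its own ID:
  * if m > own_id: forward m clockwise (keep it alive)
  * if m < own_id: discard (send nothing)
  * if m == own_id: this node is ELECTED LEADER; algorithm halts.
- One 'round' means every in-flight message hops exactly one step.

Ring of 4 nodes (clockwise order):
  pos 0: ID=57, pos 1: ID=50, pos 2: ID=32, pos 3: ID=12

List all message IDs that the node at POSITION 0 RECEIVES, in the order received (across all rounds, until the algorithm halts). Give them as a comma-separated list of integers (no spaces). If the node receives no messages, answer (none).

Answer: 12,32,50,57

Derivation:
Round 1: pos1(id50) recv 57: fwd; pos2(id32) recv 50: fwd; pos3(id12) recv 32: fwd; pos0(id57) recv 12: drop
Round 2: pos2(id32) recv 57: fwd; pos3(id12) recv 50: fwd; pos0(id57) recv 32: drop
Round 3: pos3(id12) recv 57: fwd; pos0(id57) recv 50: drop
Round 4: pos0(id57) recv 57: ELECTED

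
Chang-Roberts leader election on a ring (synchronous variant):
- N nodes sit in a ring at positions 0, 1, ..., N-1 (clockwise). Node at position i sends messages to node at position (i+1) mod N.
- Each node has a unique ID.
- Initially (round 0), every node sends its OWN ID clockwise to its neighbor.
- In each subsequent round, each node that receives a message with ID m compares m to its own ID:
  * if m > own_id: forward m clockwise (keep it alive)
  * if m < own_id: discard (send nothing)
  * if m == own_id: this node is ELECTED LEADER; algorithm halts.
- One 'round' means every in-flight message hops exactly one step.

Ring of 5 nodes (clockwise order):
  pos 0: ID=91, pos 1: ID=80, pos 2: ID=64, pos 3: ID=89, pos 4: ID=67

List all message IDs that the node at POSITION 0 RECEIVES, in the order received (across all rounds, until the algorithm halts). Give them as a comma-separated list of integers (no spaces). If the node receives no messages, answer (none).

Answer: 67,89,91

Derivation:
Round 1: pos1(id80) recv 91: fwd; pos2(id64) recv 80: fwd; pos3(id89) recv 64: drop; pos4(id67) recv 89: fwd; pos0(id91) recv 67: drop
Round 2: pos2(id64) recv 91: fwd; pos3(id89) recv 80: drop; pos0(id91) recv 89: drop
Round 3: pos3(id89) recv 91: fwd
Round 4: pos4(id67) recv 91: fwd
Round 5: pos0(id91) recv 91: ELECTED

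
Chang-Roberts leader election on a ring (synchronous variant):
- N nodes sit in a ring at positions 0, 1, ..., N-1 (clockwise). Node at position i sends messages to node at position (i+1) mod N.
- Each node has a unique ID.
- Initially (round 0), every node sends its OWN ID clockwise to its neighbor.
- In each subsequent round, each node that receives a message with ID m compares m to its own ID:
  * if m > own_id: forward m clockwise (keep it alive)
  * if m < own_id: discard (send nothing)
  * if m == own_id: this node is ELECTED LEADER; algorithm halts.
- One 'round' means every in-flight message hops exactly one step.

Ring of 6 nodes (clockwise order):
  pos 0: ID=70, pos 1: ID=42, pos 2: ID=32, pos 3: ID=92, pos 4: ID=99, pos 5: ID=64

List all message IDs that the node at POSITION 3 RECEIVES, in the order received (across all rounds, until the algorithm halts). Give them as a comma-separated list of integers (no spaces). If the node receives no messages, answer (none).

Answer: 32,42,70,99

Derivation:
Round 1: pos1(id42) recv 70: fwd; pos2(id32) recv 42: fwd; pos3(id92) recv 32: drop; pos4(id99) recv 92: drop; pos5(id64) recv 99: fwd; pos0(id70) recv 64: drop
Round 2: pos2(id32) recv 70: fwd; pos3(id92) recv 42: drop; pos0(id70) recv 99: fwd
Round 3: pos3(id92) recv 70: drop; pos1(id42) recv 99: fwd
Round 4: pos2(id32) recv 99: fwd
Round 5: pos3(id92) recv 99: fwd
Round 6: pos4(id99) recv 99: ELECTED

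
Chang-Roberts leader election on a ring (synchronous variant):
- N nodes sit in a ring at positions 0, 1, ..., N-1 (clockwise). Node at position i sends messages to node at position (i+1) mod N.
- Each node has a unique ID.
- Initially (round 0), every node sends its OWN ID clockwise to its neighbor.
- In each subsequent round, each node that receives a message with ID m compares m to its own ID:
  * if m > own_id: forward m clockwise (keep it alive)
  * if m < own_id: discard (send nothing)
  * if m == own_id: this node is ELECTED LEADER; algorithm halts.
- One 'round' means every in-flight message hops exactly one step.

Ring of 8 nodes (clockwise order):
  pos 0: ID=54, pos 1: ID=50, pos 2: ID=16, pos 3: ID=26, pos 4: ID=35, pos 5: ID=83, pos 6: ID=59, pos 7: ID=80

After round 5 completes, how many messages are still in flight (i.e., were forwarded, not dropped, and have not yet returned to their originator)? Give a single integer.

Answer: 2

Derivation:
Round 1: pos1(id50) recv 54: fwd; pos2(id16) recv 50: fwd; pos3(id26) recv 16: drop; pos4(id35) recv 26: drop; pos5(id83) recv 35: drop; pos6(id59) recv 83: fwd; pos7(id80) recv 59: drop; pos0(id54) recv 80: fwd
Round 2: pos2(id16) recv 54: fwd; pos3(id26) recv 50: fwd; pos7(id80) recv 83: fwd; pos1(id50) recv 80: fwd
Round 3: pos3(id26) recv 54: fwd; pos4(id35) recv 50: fwd; pos0(id54) recv 83: fwd; pos2(id16) recv 80: fwd
Round 4: pos4(id35) recv 54: fwd; pos5(id83) recv 50: drop; pos1(id50) recv 83: fwd; pos3(id26) recv 80: fwd
Round 5: pos5(id83) recv 54: drop; pos2(id16) recv 83: fwd; pos4(id35) recv 80: fwd
After round 5: 2 messages still in flight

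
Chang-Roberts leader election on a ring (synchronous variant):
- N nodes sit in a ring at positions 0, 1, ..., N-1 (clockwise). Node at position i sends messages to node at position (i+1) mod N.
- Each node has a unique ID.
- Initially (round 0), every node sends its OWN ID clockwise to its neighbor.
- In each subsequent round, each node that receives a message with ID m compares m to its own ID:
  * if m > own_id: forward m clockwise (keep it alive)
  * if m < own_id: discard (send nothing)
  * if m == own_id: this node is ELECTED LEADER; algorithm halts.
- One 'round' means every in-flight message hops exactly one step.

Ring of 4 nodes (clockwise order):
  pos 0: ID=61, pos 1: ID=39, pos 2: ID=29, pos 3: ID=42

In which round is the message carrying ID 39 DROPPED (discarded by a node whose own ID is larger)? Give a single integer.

Answer: 2

Derivation:
Round 1: pos1(id39) recv 61: fwd; pos2(id29) recv 39: fwd; pos3(id42) recv 29: drop; pos0(id61) recv 42: drop
Round 2: pos2(id29) recv 61: fwd; pos3(id42) recv 39: drop
Round 3: pos3(id42) recv 61: fwd
Round 4: pos0(id61) recv 61: ELECTED
Message ID 39 originates at pos 1; dropped at pos 3 in round 2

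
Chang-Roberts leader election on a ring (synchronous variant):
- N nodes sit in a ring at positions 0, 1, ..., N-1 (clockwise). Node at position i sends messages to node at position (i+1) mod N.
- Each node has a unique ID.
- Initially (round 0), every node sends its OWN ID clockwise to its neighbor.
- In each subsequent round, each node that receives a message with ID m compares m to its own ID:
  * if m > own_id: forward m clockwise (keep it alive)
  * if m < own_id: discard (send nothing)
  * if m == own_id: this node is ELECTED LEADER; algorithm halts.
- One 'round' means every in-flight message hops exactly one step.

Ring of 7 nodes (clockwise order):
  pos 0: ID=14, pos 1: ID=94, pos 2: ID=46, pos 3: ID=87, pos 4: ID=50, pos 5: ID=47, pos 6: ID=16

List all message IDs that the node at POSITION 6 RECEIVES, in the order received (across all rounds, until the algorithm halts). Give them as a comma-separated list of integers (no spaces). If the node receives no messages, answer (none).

Round 1: pos1(id94) recv 14: drop; pos2(id46) recv 94: fwd; pos3(id87) recv 46: drop; pos4(id50) recv 87: fwd; pos5(id47) recv 50: fwd; pos6(id16) recv 47: fwd; pos0(id14) recv 16: fwd
Round 2: pos3(id87) recv 94: fwd; pos5(id47) recv 87: fwd; pos6(id16) recv 50: fwd; pos0(id14) recv 47: fwd; pos1(id94) recv 16: drop
Round 3: pos4(id50) recv 94: fwd; pos6(id16) recv 87: fwd; pos0(id14) recv 50: fwd; pos1(id94) recv 47: drop
Round 4: pos5(id47) recv 94: fwd; pos0(id14) recv 87: fwd; pos1(id94) recv 50: drop
Round 5: pos6(id16) recv 94: fwd; pos1(id94) recv 87: drop
Round 6: pos0(id14) recv 94: fwd
Round 7: pos1(id94) recv 94: ELECTED

Answer: 47,50,87,94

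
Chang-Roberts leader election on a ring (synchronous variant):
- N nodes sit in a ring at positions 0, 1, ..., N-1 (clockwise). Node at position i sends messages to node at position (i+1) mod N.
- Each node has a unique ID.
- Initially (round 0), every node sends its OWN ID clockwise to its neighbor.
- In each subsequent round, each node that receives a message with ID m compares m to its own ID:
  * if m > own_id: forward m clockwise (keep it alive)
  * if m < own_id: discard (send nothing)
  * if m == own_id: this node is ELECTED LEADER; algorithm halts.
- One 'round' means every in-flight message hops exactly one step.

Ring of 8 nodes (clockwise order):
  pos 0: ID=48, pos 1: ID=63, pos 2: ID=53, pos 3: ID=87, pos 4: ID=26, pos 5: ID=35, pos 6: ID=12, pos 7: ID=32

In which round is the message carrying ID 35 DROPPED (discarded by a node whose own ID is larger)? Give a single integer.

Round 1: pos1(id63) recv 48: drop; pos2(id53) recv 63: fwd; pos3(id87) recv 53: drop; pos4(id26) recv 87: fwd; pos5(id35) recv 26: drop; pos6(id12) recv 35: fwd; pos7(id32) recv 12: drop; pos0(id48) recv 32: drop
Round 2: pos3(id87) recv 63: drop; pos5(id35) recv 87: fwd; pos7(id32) recv 35: fwd
Round 3: pos6(id12) recv 87: fwd; pos0(id48) recv 35: drop
Round 4: pos7(id32) recv 87: fwd
Round 5: pos0(id48) recv 87: fwd
Round 6: pos1(id63) recv 87: fwd
Round 7: pos2(id53) recv 87: fwd
Round 8: pos3(id87) recv 87: ELECTED
Message ID 35 originates at pos 5; dropped at pos 0 in round 3

Answer: 3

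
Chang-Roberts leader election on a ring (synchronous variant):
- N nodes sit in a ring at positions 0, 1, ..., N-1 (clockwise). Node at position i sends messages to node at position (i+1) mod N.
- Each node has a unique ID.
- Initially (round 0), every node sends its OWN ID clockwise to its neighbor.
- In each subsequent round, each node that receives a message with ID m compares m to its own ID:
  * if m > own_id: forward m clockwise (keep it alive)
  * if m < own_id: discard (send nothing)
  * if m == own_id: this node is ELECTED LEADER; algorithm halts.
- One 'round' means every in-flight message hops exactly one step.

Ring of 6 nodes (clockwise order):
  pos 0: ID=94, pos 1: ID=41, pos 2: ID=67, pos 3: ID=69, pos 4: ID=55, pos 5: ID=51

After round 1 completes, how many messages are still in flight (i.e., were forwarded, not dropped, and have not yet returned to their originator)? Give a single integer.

Answer: 3

Derivation:
Round 1: pos1(id41) recv 94: fwd; pos2(id67) recv 41: drop; pos3(id69) recv 67: drop; pos4(id55) recv 69: fwd; pos5(id51) recv 55: fwd; pos0(id94) recv 51: drop
After round 1: 3 messages still in flight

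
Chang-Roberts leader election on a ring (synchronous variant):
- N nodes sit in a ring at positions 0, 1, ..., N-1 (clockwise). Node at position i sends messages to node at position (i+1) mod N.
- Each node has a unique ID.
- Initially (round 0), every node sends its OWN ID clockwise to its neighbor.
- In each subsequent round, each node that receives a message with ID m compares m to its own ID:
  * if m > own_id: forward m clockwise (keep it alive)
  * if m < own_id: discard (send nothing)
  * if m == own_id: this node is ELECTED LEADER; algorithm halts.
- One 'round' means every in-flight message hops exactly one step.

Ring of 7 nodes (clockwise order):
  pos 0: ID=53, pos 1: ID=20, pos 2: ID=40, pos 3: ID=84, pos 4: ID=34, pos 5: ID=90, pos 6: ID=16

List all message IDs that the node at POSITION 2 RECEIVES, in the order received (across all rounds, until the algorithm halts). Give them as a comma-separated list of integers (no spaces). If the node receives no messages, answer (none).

Answer: 20,53,90

Derivation:
Round 1: pos1(id20) recv 53: fwd; pos2(id40) recv 20: drop; pos3(id84) recv 40: drop; pos4(id34) recv 84: fwd; pos5(id90) recv 34: drop; pos6(id16) recv 90: fwd; pos0(id53) recv 16: drop
Round 2: pos2(id40) recv 53: fwd; pos5(id90) recv 84: drop; pos0(id53) recv 90: fwd
Round 3: pos3(id84) recv 53: drop; pos1(id20) recv 90: fwd
Round 4: pos2(id40) recv 90: fwd
Round 5: pos3(id84) recv 90: fwd
Round 6: pos4(id34) recv 90: fwd
Round 7: pos5(id90) recv 90: ELECTED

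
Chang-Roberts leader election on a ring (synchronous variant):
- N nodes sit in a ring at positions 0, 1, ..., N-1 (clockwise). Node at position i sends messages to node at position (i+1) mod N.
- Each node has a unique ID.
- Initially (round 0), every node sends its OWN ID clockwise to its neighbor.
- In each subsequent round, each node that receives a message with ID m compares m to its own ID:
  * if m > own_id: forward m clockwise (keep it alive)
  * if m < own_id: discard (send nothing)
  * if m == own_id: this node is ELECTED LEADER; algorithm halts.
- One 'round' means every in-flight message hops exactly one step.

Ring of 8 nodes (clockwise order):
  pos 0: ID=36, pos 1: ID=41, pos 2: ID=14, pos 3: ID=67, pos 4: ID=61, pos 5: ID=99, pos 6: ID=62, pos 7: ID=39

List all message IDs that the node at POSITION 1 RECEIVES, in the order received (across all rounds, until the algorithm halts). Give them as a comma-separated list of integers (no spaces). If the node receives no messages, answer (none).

Round 1: pos1(id41) recv 36: drop; pos2(id14) recv 41: fwd; pos3(id67) recv 14: drop; pos4(id61) recv 67: fwd; pos5(id99) recv 61: drop; pos6(id62) recv 99: fwd; pos7(id39) recv 62: fwd; pos0(id36) recv 39: fwd
Round 2: pos3(id67) recv 41: drop; pos5(id99) recv 67: drop; pos7(id39) recv 99: fwd; pos0(id36) recv 62: fwd; pos1(id41) recv 39: drop
Round 3: pos0(id36) recv 99: fwd; pos1(id41) recv 62: fwd
Round 4: pos1(id41) recv 99: fwd; pos2(id14) recv 62: fwd
Round 5: pos2(id14) recv 99: fwd; pos3(id67) recv 62: drop
Round 6: pos3(id67) recv 99: fwd
Round 7: pos4(id61) recv 99: fwd
Round 8: pos5(id99) recv 99: ELECTED

Answer: 36,39,62,99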